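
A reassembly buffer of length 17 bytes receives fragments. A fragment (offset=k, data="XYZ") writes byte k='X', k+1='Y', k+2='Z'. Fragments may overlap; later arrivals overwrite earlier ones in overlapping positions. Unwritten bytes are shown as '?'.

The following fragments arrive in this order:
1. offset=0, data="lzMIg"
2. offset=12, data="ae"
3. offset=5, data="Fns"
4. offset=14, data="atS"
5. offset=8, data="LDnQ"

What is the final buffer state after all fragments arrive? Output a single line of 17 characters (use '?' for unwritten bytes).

Fragment 1: offset=0 data="lzMIg" -> buffer=lzMIg????????????
Fragment 2: offset=12 data="ae" -> buffer=lzMIg???????ae???
Fragment 3: offset=5 data="Fns" -> buffer=lzMIgFns????ae???
Fragment 4: offset=14 data="atS" -> buffer=lzMIgFns????aeatS
Fragment 5: offset=8 data="LDnQ" -> buffer=lzMIgFnsLDnQaeatS

Answer: lzMIgFnsLDnQaeatS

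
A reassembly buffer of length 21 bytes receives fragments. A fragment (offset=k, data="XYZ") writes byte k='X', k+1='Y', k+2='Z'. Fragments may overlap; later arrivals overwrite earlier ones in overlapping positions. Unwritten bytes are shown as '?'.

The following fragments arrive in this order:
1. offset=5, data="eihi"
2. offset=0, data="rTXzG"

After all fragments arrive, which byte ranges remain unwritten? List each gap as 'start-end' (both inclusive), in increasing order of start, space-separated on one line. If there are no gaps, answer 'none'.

Fragment 1: offset=5 len=4
Fragment 2: offset=0 len=5
Gaps: 9-20

Answer: 9-20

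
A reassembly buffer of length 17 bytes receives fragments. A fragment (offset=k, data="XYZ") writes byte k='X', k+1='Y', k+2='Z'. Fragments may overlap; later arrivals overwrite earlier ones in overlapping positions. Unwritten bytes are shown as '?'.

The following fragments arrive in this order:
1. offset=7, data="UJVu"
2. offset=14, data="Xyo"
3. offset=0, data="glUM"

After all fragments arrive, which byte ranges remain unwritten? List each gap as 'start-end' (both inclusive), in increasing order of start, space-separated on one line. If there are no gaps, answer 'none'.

Answer: 4-6 11-13

Derivation:
Fragment 1: offset=7 len=4
Fragment 2: offset=14 len=3
Fragment 3: offset=0 len=4
Gaps: 4-6 11-13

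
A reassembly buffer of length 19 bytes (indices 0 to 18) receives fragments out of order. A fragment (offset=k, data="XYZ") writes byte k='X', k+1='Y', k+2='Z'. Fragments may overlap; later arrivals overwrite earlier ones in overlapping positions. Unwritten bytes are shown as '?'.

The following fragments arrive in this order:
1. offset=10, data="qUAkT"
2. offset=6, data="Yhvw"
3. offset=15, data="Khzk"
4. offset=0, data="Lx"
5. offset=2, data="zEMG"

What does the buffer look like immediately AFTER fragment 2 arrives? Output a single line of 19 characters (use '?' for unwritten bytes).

Answer: ??????YhvwqUAkT????

Derivation:
Fragment 1: offset=10 data="qUAkT" -> buffer=??????????qUAkT????
Fragment 2: offset=6 data="Yhvw" -> buffer=??????YhvwqUAkT????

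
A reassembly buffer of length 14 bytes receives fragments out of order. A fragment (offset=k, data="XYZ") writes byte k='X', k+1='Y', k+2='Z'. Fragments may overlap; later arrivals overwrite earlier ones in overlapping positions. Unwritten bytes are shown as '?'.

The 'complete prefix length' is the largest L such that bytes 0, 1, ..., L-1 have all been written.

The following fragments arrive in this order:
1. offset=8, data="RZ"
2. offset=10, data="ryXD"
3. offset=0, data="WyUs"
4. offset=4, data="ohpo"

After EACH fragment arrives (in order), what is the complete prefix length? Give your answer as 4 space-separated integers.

Fragment 1: offset=8 data="RZ" -> buffer=????????RZ???? -> prefix_len=0
Fragment 2: offset=10 data="ryXD" -> buffer=????????RZryXD -> prefix_len=0
Fragment 3: offset=0 data="WyUs" -> buffer=WyUs????RZryXD -> prefix_len=4
Fragment 4: offset=4 data="ohpo" -> buffer=WyUsohpoRZryXD -> prefix_len=14

Answer: 0 0 4 14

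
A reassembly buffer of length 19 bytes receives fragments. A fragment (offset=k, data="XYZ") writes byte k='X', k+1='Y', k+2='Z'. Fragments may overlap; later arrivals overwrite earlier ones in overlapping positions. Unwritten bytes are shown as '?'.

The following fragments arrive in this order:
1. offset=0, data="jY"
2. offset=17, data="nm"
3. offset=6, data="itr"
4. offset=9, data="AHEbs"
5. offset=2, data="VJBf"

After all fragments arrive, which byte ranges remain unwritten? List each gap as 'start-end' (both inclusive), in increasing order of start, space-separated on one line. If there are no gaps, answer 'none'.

Fragment 1: offset=0 len=2
Fragment 2: offset=17 len=2
Fragment 3: offset=6 len=3
Fragment 4: offset=9 len=5
Fragment 5: offset=2 len=4
Gaps: 14-16

Answer: 14-16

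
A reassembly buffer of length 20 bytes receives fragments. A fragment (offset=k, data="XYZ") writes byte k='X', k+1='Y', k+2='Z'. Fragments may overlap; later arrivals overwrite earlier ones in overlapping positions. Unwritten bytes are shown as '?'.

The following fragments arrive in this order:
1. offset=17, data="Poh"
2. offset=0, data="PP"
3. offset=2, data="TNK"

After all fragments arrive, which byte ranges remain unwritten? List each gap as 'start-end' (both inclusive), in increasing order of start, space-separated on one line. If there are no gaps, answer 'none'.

Fragment 1: offset=17 len=3
Fragment 2: offset=0 len=2
Fragment 3: offset=2 len=3
Gaps: 5-16

Answer: 5-16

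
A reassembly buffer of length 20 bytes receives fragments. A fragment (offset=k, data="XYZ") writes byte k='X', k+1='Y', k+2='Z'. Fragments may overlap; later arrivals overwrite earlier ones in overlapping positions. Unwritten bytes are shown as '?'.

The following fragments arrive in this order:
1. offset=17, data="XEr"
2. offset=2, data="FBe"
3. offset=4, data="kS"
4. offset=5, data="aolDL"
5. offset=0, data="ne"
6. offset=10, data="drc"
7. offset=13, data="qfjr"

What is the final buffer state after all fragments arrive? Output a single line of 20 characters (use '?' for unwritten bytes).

Fragment 1: offset=17 data="XEr" -> buffer=?????????????????XEr
Fragment 2: offset=2 data="FBe" -> buffer=??FBe????????????XEr
Fragment 3: offset=4 data="kS" -> buffer=??FBkS???????????XEr
Fragment 4: offset=5 data="aolDL" -> buffer=??FBkaolDL???????XEr
Fragment 5: offset=0 data="ne" -> buffer=neFBkaolDL???????XEr
Fragment 6: offset=10 data="drc" -> buffer=neFBkaolDLdrc????XEr
Fragment 7: offset=13 data="qfjr" -> buffer=neFBkaolDLdrcqfjrXEr

Answer: neFBkaolDLdrcqfjrXEr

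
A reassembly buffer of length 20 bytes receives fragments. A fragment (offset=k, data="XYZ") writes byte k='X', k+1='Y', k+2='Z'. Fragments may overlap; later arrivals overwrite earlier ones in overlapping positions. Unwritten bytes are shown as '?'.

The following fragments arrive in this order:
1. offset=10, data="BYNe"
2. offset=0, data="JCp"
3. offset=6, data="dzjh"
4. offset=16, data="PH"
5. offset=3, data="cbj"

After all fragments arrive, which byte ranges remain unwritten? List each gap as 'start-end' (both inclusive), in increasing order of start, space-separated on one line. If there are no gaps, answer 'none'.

Fragment 1: offset=10 len=4
Fragment 2: offset=0 len=3
Fragment 3: offset=6 len=4
Fragment 4: offset=16 len=2
Fragment 5: offset=3 len=3
Gaps: 14-15 18-19

Answer: 14-15 18-19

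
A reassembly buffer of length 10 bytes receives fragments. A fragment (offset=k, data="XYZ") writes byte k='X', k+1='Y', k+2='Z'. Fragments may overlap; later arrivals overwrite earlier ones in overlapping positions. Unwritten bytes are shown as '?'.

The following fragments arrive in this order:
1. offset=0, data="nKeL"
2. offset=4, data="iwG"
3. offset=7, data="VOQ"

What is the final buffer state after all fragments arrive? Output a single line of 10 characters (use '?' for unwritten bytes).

Fragment 1: offset=0 data="nKeL" -> buffer=nKeL??????
Fragment 2: offset=4 data="iwG" -> buffer=nKeLiwG???
Fragment 3: offset=7 data="VOQ" -> buffer=nKeLiwGVOQ

Answer: nKeLiwGVOQ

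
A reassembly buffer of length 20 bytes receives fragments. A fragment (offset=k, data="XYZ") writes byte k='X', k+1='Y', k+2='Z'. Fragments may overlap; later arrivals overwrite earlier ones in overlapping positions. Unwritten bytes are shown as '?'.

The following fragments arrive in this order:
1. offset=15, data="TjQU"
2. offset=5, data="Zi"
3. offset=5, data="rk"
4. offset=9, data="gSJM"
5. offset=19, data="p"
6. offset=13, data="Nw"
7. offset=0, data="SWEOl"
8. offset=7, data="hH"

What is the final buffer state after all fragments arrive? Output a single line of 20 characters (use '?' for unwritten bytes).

Fragment 1: offset=15 data="TjQU" -> buffer=???????????????TjQU?
Fragment 2: offset=5 data="Zi" -> buffer=?????Zi????????TjQU?
Fragment 3: offset=5 data="rk" -> buffer=?????rk????????TjQU?
Fragment 4: offset=9 data="gSJM" -> buffer=?????rk??gSJM??TjQU?
Fragment 5: offset=19 data="p" -> buffer=?????rk??gSJM??TjQUp
Fragment 6: offset=13 data="Nw" -> buffer=?????rk??gSJMNwTjQUp
Fragment 7: offset=0 data="SWEOl" -> buffer=SWEOlrk??gSJMNwTjQUp
Fragment 8: offset=7 data="hH" -> buffer=SWEOlrkhHgSJMNwTjQUp

Answer: SWEOlrkhHgSJMNwTjQUp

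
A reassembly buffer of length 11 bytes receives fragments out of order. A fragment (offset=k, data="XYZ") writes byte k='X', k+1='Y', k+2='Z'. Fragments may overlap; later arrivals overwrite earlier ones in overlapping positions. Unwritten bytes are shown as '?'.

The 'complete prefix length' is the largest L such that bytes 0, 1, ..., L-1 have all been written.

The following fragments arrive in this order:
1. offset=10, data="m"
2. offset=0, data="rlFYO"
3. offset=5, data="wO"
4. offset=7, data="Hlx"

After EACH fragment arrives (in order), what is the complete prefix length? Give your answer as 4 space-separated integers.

Answer: 0 5 7 11

Derivation:
Fragment 1: offset=10 data="m" -> buffer=??????????m -> prefix_len=0
Fragment 2: offset=0 data="rlFYO" -> buffer=rlFYO?????m -> prefix_len=5
Fragment 3: offset=5 data="wO" -> buffer=rlFYOwO???m -> prefix_len=7
Fragment 4: offset=7 data="Hlx" -> buffer=rlFYOwOHlxm -> prefix_len=11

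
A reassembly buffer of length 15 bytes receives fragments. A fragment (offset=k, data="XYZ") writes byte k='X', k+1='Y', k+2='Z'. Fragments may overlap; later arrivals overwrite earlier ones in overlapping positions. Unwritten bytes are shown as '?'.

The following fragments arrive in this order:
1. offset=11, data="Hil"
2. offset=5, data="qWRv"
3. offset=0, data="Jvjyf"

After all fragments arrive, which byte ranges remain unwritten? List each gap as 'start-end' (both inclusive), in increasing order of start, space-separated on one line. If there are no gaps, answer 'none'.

Fragment 1: offset=11 len=3
Fragment 2: offset=5 len=4
Fragment 3: offset=0 len=5
Gaps: 9-10 14-14

Answer: 9-10 14-14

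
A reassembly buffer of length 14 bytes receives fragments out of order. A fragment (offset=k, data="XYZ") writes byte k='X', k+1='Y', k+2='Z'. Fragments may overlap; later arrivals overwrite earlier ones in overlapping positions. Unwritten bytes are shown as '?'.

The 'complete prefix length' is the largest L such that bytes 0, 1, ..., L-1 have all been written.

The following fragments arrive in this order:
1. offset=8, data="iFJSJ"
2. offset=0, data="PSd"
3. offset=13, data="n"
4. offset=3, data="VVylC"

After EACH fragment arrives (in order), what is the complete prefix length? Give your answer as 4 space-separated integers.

Fragment 1: offset=8 data="iFJSJ" -> buffer=????????iFJSJ? -> prefix_len=0
Fragment 2: offset=0 data="PSd" -> buffer=PSd?????iFJSJ? -> prefix_len=3
Fragment 3: offset=13 data="n" -> buffer=PSd?????iFJSJn -> prefix_len=3
Fragment 4: offset=3 data="VVylC" -> buffer=PSdVVylCiFJSJn -> prefix_len=14

Answer: 0 3 3 14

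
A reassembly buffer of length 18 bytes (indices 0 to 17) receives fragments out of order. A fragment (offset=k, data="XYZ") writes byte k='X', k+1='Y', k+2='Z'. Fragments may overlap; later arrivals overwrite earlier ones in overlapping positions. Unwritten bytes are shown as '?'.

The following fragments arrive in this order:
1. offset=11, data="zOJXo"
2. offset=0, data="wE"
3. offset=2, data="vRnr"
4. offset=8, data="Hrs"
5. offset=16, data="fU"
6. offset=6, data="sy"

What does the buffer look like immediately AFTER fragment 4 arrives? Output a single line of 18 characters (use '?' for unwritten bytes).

Answer: wEvRnr??HrszOJXo??

Derivation:
Fragment 1: offset=11 data="zOJXo" -> buffer=???????????zOJXo??
Fragment 2: offset=0 data="wE" -> buffer=wE?????????zOJXo??
Fragment 3: offset=2 data="vRnr" -> buffer=wEvRnr?????zOJXo??
Fragment 4: offset=8 data="Hrs" -> buffer=wEvRnr??HrszOJXo??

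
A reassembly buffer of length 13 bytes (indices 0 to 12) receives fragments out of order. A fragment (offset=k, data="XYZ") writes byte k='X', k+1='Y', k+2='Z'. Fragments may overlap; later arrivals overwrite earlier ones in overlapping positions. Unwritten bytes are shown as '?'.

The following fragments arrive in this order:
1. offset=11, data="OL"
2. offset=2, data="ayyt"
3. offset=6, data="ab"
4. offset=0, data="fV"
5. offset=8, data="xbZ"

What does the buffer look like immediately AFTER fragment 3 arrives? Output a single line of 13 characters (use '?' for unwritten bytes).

Answer: ??ayytab???OL

Derivation:
Fragment 1: offset=11 data="OL" -> buffer=???????????OL
Fragment 2: offset=2 data="ayyt" -> buffer=??ayyt?????OL
Fragment 3: offset=6 data="ab" -> buffer=??ayytab???OL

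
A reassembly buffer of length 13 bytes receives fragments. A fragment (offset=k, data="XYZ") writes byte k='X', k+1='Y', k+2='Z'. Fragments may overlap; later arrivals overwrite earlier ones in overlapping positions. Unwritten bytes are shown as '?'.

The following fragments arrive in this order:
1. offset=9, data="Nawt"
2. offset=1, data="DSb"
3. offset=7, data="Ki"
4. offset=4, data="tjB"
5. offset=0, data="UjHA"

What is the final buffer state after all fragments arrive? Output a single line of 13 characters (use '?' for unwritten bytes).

Answer: UjHAtjBKiNawt

Derivation:
Fragment 1: offset=9 data="Nawt" -> buffer=?????????Nawt
Fragment 2: offset=1 data="DSb" -> buffer=?DSb?????Nawt
Fragment 3: offset=7 data="Ki" -> buffer=?DSb???KiNawt
Fragment 4: offset=4 data="tjB" -> buffer=?DSbtjBKiNawt
Fragment 5: offset=0 data="UjHA" -> buffer=UjHAtjBKiNawt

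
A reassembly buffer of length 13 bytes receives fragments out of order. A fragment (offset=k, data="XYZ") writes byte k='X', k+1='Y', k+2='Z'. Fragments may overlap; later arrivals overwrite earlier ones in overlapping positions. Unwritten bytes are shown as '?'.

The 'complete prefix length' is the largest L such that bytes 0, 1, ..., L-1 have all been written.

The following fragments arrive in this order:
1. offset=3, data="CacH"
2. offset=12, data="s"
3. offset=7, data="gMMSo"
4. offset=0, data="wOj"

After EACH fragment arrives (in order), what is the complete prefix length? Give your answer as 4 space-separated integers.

Fragment 1: offset=3 data="CacH" -> buffer=???CacH?????? -> prefix_len=0
Fragment 2: offset=12 data="s" -> buffer=???CacH?????s -> prefix_len=0
Fragment 3: offset=7 data="gMMSo" -> buffer=???CacHgMMSos -> prefix_len=0
Fragment 4: offset=0 data="wOj" -> buffer=wOjCacHgMMSos -> prefix_len=13

Answer: 0 0 0 13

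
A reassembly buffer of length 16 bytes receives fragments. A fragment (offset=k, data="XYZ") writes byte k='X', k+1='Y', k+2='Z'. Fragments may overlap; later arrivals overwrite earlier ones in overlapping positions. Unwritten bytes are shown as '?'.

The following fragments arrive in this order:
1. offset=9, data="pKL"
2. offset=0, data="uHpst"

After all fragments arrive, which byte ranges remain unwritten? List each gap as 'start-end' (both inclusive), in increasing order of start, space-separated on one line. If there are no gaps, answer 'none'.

Answer: 5-8 12-15

Derivation:
Fragment 1: offset=9 len=3
Fragment 2: offset=0 len=5
Gaps: 5-8 12-15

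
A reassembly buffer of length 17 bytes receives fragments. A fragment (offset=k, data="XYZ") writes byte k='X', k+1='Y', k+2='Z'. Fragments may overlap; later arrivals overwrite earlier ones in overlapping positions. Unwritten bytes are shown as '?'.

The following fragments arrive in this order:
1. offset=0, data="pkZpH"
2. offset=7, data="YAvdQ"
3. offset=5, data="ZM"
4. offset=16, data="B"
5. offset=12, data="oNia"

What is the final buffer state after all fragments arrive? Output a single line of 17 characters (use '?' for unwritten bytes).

Answer: pkZpHZMYAvdQoNiaB

Derivation:
Fragment 1: offset=0 data="pkZpH" -> buffer=pkZpH????????????
Fragment 2: offset=7 data="YAvdQ" -> buffer=pkZpH??YAvdQ?????
Fragment 3: offset=5 data="ZM" -> buffer=pkZpHZMYAvdQ?????
Fragment 4: offset=16 data="B" -> buffer=pkZpHZMYAvdQ????B
Fragment 5: offset=12 data="oNia" -> buffer=pkZpHZMYAvdQoNiaB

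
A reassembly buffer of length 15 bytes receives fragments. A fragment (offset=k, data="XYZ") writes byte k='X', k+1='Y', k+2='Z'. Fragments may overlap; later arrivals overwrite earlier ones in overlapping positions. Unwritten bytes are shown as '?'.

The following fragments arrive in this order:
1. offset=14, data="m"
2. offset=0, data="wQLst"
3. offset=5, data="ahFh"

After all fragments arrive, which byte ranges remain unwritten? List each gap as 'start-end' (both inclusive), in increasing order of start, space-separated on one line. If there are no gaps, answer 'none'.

Answer: 9-13

Derivation:
Fragment 1: offset=14 len=1
Fragment 2: offset=0 len=5
Fragment 3: offset=5 len=4
Gaps: 9-13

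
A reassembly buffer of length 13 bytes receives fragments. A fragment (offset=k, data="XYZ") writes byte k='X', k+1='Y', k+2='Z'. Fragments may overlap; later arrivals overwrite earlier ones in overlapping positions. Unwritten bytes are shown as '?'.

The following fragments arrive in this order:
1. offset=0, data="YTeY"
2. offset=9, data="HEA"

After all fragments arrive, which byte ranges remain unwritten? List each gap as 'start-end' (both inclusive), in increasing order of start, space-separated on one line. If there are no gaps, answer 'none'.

Answer: 4-8 12-12

Derivation:
Fragment 1: offset=0 len=4
Fragment 2: offset=9 len=3
Gaps: 4-8 12-12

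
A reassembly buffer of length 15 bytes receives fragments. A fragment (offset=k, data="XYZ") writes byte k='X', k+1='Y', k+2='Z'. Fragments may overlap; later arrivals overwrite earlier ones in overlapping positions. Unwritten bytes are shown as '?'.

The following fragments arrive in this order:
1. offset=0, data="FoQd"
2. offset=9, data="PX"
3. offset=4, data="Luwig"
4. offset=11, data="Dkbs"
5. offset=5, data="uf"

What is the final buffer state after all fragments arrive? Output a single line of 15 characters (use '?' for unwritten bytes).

Answer: FoQdLufigPXDkbs

Derivation:
Fragment 1: offset=0 data="FoQd" -> buffer=FoQd???????????
Fragment 2: offset=9 data="PX" -> buffer=FoQd?????PX????
Fragment 3: offset=4 data="Luwig" -> buffer=FoQdLuwigPX????
Fragment 4: offset=11 data="Dkbs" -> buffer=FoQdLuwigPXDkbs
Fragment 5: offset=5 data="uf" -> buffer=FoQdLufigPXDkbs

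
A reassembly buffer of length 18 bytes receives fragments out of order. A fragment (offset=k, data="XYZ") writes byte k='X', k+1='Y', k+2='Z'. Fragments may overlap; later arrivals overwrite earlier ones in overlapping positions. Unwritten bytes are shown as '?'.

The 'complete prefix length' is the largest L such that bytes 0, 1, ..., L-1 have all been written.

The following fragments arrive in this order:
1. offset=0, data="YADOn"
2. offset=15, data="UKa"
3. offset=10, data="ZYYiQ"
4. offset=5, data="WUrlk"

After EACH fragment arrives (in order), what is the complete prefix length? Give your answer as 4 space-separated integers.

Answer: 5 5 5 18

Derivation:
Fragment 1: offset=0 data="YADOn" -> buffer=YADOn????????????? -> prefix_len=5
Fragment 2: offset=15 data="UKa" -> buffer=YADOn??????????UKa -> prefix_len=5
Fragment 3: offset=10 data="ZYYiQ" -> buffer=YADOn?????ZYYiQUKa -> prefix_len=5
Fragment 4: offset=5 data="WUrlk" -> buffer=YADOnWUrlkZYYiQUKa -> prefix_len=18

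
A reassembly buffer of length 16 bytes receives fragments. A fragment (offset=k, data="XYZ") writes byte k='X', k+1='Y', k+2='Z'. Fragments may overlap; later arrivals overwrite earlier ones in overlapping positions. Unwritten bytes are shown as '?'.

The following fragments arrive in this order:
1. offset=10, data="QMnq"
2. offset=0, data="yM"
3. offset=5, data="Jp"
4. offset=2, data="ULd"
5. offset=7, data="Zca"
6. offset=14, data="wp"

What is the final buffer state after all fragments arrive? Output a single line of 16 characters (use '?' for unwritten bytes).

Answer: yMULdJpZcaQMnqwp

Derivation:
Fragment 1: offset=10 data="QMnq" -> buffer=??????????QMnq??
Fragment 2: offset=0 data="yM" -> buffer=yM????????QMnq??
Fragment 3: offset=5 data="Jp" -> buffer=yM???Jp???QMnq??
Fragment 4: offset=2 data="ULd" -> buffer=yMULdJp???QMnq??
Fragment 5: offset=7 data="Zca" -> buffer=yMULdJpZcaQMnq??
Fragment 6: offset=14 data="wp" -> buffer=yMULdJpZcaQMnqwp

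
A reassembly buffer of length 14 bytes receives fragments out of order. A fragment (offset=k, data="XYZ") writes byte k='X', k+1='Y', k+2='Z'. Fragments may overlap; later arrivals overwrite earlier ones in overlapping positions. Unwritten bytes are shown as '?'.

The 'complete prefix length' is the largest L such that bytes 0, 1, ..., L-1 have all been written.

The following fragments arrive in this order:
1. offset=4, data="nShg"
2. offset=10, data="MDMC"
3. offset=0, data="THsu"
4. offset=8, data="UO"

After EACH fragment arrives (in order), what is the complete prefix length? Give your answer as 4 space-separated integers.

Fragment 1: offset=4 data="nShg" -> buffer=????nShg?????? -> prefix_len=0
Fragment 2: offset=10 data="MDMC" -> buffer=????nShg??MDMC -> prefix_len=0
Fragment 3: offset=0 data="THsu" -> buffer=THsunShg??MDMC -> prefix_len=8
Fragment 4: offset=8 data="UO" -> buffer=THsunShgUOMDMC -> prefix_len=14

Answer: 0 0 8 14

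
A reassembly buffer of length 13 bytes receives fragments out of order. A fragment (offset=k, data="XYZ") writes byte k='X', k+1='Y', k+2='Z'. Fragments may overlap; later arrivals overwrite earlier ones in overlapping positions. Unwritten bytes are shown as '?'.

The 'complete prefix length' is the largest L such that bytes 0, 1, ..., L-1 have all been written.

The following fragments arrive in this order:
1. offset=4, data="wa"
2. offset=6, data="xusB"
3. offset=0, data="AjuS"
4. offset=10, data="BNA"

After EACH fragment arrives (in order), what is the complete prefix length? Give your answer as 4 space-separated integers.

Fragment 1: offset=4 data="wa" -> buffer=????wa??????? -> prefix_len=0
Fragment 2: offset=6 data="xusB" -> buffer=????waxusB??? -> prefix_len=0
Fragment 3: offset=0 data="AjuS" -> buffer=AjuSwaxusB??? -> prefix_len=10
Fragment 4: offset=10 data="BNA" -> buffer=AjuSwaxusBBNA -> prefix_len=13

Answer: 0 0 10 13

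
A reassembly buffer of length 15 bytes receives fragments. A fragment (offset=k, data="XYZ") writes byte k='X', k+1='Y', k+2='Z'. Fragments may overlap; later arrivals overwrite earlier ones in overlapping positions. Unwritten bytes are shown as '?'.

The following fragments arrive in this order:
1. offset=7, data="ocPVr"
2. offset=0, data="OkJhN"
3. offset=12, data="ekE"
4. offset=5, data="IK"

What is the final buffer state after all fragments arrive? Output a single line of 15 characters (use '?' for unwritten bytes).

Fragment 1: offset=7 data="ocPVr" -> buffer=???????ocPVr???
Fragment 2: offset=0 data="OkJhN" -> buffer=OkJhN??ocPVr???
Fragment 3: offset=12 data="ekE" -> buffer=OkJhN??ocPVrekE
Fragment 4: offset=5 data="IK" -> buffer=OkJhNIKocPVrekE

Answer: OkJhNIKocPVrekE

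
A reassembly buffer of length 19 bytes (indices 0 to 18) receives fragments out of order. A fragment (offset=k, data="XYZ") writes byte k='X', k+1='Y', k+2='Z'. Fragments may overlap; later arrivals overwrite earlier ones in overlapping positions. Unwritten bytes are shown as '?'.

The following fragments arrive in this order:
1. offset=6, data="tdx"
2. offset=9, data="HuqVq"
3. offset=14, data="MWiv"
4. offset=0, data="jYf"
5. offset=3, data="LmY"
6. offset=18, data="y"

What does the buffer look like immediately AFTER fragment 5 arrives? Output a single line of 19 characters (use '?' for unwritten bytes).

Answer: jYfLmYtdxHuqVqMWiv?

Derivation:
Fragment 1: offset=6 data="tdx" -> buffer=??????tdx??????????
Fragment 2: offset=9 data="HuqVq" -> buffer=??????tdxHuqVq?????
Fragment 3: offset=14 data="MWiv" -> buffer=??????tdxHuqVqMWiv?
Fragment 4: offset=0 data="jYf" -> buffer=jYf???tdxHuqVqMWiv?
Fragment 5: offset=3 data="LmY" -> buffer=jYfLmYtdxHuqVqMWiv?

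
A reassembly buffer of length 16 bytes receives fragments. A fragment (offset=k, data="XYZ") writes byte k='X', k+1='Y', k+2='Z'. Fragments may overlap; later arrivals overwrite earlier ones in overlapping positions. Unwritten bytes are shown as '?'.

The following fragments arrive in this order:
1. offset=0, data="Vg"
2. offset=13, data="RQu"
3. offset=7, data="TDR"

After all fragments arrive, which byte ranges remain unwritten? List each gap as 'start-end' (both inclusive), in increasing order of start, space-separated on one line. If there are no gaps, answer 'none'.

Fragment 1: offset=0 len=2
Fragment 2: offset=13 len=3
Fragment 3: offset=7 len=3
Gaps: 2-6 10-12

Answer: 2-6 10-12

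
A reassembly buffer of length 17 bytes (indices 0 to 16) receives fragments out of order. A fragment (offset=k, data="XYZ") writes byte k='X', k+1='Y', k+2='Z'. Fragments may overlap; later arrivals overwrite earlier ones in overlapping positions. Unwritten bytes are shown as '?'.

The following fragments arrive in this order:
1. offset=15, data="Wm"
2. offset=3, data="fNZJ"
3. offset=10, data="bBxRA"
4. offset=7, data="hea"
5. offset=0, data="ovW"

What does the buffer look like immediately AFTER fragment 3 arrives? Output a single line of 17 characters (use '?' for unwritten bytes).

Answer: ???fNZJ???bBxRAWm

Derivation:
Fragment 1: offset=15 data="Wm" -> buffer=???????????????Wm
Fragment 2: offset=3 data="fNZJ" -> buffer=???fNZJ????????Wm
Fragment 3: offset=10 data="bBxRA" -> buffer=???fNZJ???bBxRAWm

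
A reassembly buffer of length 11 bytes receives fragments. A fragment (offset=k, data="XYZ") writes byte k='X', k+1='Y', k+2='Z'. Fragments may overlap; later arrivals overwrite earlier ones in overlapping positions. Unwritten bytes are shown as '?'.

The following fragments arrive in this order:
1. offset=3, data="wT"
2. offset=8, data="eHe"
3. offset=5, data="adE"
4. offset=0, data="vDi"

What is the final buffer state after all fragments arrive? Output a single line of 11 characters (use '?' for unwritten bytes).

Fragment 1: offset=3 data="wT" -> buffer=???wT??????
Fragment 2: offset=8 data="eHe" -> buffer=???wT???eHe
Fragment 3: offset=5 data="adE" -> buffer=???wTadEeHe
Fragment 4: offset=0 data="vDi" -> buffer=vDiwTadEeHe

Answer: vDiwTadEeHe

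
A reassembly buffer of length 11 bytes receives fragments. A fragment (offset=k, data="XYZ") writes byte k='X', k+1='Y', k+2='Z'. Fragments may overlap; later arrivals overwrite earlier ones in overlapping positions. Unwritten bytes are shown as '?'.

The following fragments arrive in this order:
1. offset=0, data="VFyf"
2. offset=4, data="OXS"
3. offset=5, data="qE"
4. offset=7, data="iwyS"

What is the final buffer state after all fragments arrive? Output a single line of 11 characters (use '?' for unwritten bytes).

Fragment 1: offset=0 data="VFyf" -> buffer=VFyf???????
Fragment 2: offset=4 data="OXS" -> buffer=VFyfOXS????
Fragment 3: offset=5 data="qE" -> buffer=VFyfOqE????
Fragment 4: offset=7 data="iwyS" -> buffer=VFyfOqEiwyS

Answer: VFyfOqEiwyS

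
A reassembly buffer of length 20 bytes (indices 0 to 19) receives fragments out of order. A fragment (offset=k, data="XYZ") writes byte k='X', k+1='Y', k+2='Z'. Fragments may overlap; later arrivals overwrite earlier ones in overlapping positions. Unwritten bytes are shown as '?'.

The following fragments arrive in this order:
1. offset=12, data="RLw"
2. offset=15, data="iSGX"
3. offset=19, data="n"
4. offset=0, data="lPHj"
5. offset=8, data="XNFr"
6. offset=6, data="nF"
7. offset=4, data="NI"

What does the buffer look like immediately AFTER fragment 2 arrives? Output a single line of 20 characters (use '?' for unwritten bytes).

Answer: ????????????RLwiSGX?

Derivation:
Fragment 1: offset=12 data="RLw" -> buffer=????????????RLw?????
Fragment 2: offset=15 data="iSGX" -> buffer=????????????RLwiSGX?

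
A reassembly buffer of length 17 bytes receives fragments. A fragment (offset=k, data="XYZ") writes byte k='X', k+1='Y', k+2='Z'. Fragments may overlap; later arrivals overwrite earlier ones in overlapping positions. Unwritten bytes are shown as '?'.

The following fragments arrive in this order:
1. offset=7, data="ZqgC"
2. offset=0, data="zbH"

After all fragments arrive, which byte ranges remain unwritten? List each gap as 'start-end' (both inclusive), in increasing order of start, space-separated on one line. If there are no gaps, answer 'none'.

Answer: 3-6 11-16

Derivation:
Fragment 1: offset=7 len=4
Fragment 2: offset=0 len=3
Gaps: 3-6 11-16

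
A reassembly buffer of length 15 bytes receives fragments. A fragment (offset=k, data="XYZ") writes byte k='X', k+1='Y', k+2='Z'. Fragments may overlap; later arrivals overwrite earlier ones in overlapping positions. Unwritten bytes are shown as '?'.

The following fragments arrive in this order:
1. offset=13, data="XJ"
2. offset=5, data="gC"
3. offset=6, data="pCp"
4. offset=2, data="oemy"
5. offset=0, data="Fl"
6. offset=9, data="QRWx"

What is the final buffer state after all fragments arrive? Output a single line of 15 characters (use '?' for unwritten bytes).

Answer: FloemypCpQRWxXJ

Derivation:
Fragment 1: offset=13 data="XJ" -> buffer=?????????????XJ
Fragment 2: offset=5 data="gC" -> buffer=?????gC??????XJ
Fragment 3: offset=6 data="pCp" -> buffer=?????gpCp????XJ
Fragment 4: offset=2 data="oemy" -> buffer=??oemypCp????XJ
Fragment 5: offset=0 data="Fl" -> buffer=FloemypCp????XJ
Fragment 6: offset=9 data="QRWx" -> buffer=FloemypCpQRWxXJ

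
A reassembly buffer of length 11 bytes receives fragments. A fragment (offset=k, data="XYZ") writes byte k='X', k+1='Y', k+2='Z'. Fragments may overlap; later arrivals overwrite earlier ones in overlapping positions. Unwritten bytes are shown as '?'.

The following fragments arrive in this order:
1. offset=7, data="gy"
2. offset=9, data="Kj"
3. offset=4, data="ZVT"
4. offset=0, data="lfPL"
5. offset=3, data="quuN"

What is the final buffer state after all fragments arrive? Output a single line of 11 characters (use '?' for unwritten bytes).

Fragment 1: offset=7 data="gy" -> buffer=???????gy??
Fragment 2: offset=9 data="Kj" -> buffer=???????gyKj
Fragment 3: offset=4 data="ZVT" -> buffer=????ZVTgyKj
Fragment 4: offset=0 data="lfPL" -> buffer=lfPLZVTgyKj
Fragment 5: offset=3 data="quuN" -> buffer=lfPquuNgyKj

Answer: lfPquuNgyKj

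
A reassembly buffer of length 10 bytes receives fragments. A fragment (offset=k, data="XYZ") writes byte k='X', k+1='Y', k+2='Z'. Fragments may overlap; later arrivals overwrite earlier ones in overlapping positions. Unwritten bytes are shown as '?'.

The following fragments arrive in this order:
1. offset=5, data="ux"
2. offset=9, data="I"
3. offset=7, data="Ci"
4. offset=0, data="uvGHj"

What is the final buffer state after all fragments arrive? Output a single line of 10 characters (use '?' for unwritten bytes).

Fragment 1: offset=5 data="ux" -> buffer=?????ux???
Fragment 2: offset=9 data="I" -> buffer=?????ux??I
Fragment 3: offset=7 data="Ci" -> buffer=?????uxCiI
Fragment 4: offset=0 data="uvGHj" -> buffer=uvGHjuxCiI

Answer: uvGHjuxCiI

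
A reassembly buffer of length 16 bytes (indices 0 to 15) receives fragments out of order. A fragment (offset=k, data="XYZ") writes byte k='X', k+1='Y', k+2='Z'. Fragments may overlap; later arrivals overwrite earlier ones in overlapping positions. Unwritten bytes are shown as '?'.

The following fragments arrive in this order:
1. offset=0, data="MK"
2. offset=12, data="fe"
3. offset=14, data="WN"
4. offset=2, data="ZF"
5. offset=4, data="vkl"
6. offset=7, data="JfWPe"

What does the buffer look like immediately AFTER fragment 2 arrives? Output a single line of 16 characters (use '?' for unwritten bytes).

Answer: MK??????????fe??

Derivation:
Fragment 1: offset=0 data="MK" -> buffer=MK??????????????
Fragment 2: offset=12 data="fe" -> buffer=MK??????????fe??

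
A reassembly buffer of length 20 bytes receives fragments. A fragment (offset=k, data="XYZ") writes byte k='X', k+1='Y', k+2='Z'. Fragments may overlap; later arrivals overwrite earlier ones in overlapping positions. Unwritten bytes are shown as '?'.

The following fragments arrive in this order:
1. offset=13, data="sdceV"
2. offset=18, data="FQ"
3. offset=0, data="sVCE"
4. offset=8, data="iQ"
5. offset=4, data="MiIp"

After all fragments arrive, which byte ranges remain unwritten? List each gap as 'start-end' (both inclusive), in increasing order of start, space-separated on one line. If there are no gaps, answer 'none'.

Answer: 10-12

Derivation:
Fragment 1: offset=13 len=5
Fragment 2: offset=18 len=2
Fragment 3: offset=0 len=4
Fragment 4: offset=8 len=2
Fragment 5: offset=4 len=4
Gaps: 10-12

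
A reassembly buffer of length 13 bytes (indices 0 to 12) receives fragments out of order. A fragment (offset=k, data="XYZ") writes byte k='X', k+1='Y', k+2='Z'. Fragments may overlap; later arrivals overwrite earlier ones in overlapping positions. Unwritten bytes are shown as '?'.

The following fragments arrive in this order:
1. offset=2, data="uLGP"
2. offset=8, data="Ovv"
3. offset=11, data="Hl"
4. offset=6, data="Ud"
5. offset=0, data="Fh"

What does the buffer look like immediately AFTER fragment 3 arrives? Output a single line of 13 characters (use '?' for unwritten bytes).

Fragment 1: offset=2 data="uLGP" -> buffer=??uLGP???????
Fragment 2: offset=8 data="Ovv" -> buffer=??uLGP??Ovv??
Fragment 3: offset=11 data="Hl" -> buffer=??uLGP??OvvHl

Answer: ??uLGP??OvvHl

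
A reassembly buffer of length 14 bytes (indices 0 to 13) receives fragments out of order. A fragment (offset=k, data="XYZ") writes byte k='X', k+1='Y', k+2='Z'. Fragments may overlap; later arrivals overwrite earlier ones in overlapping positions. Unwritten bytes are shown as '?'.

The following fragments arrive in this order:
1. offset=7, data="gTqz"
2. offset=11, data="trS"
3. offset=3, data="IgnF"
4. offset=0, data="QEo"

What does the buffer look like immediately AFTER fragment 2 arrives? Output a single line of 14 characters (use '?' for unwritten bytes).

Fragment 1: offset=7 data="gTqz" -> buffer=???????gTqz???
Fragment 2: offset=11 data="trS" -> buffer=???????gTqztrS

Answer: ???????gTqztrS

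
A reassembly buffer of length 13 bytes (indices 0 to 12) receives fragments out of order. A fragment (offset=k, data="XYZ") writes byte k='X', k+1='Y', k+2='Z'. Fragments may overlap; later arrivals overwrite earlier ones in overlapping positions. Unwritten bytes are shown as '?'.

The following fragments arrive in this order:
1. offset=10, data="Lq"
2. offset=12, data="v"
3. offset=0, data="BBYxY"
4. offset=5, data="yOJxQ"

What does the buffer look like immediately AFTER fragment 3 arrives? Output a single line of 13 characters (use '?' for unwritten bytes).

Answer: BBYxY?????Lqv

Derivation:
Fragment 1: offset=10 data="Lq" -> buffer=??????????Lq?
Fragment 2: offset=12 data="v" -> buffer=??????????Lqv
Fragment 3: offset=0 data="BBYxY" -> buffer=BBYxY?????Lqv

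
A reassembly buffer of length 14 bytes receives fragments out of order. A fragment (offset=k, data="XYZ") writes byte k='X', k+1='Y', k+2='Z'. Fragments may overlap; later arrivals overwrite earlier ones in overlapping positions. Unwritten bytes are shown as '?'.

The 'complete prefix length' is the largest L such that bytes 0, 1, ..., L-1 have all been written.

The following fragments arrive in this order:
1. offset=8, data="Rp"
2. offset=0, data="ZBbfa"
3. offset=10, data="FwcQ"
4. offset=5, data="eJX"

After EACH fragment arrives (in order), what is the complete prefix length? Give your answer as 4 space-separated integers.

Answer: 0 5 5 14

Derivation:
Fragment 1: offset=8 data="Rp" -> buffer=????????Rp???? -> prefix_len=0
Fragment 2: offset=0 data="ZBbfa" -> buffer=ZBbfa???Rp???? -> prefix_len=5
Fragment 3: offset=10 data="FwcQ" -> buffer=ZBbfa???RpFwcQ -> prefix_len=5
Fragment 4: offset=5 data="eJX" -> buffer=ZBbfaeJXRpFwcQ -> prefix_len=14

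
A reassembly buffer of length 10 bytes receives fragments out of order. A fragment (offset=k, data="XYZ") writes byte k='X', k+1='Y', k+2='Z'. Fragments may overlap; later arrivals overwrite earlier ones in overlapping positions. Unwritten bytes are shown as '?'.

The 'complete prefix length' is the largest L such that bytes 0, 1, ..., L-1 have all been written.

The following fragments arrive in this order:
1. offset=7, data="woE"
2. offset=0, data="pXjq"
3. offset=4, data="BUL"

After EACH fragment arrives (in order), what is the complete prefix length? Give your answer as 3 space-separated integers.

Answer: 0 4 10

Derivation:
Fragment 1: offset=7 data="woE" -> buffer=???????woE -> prefix_len=0
Fragment 2: offset=0 data="pXjq" -> buffer=pXjq???woE -> prefix_len=4
Fragment 3: offset=4 data="BUL" -> buffer=pXjqBULwoE -> prefix_len=10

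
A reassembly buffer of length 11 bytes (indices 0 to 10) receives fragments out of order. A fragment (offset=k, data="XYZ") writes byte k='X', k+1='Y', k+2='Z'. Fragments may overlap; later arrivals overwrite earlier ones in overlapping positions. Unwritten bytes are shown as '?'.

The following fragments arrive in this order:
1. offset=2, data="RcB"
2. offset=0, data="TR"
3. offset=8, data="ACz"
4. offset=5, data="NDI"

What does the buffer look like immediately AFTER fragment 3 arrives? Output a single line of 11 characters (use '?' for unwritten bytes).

Fragment 1: offset=2 data="RcB" -> buffer=??RcB??????
Fragment 2: offset=0 data="TR" -> buffer=TRRcB??????
Fragment 3: offset=8 data="ACz" -> buffer=TRRcB???ACz

Answer: TRRcB???ACz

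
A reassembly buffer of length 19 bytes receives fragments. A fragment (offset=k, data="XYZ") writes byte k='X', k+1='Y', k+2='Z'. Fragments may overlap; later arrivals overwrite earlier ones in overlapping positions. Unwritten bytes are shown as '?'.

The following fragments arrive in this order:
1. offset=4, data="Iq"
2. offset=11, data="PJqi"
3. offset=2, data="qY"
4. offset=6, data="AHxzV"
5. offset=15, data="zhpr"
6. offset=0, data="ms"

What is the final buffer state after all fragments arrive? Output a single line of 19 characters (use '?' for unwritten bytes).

Answer: msqYIqAHxzVPJqizhpr

Derivation:
Fragment 1: offset=4 data="Iq" -> buffer=????Iq?????????????
Fragment 2: offset=11 data="PJqi" -> buffer=????Iq?????PJqi????
Fragment 3: offset=2 data="qY" -> buffer=??qYIq?????PJqi????
Fragment 4: offset=6 data="AHxzV" -> buffer=??qYIqAHxzVPJqi????
Fragment 5: offset=15 data="zhpr" -> buffer=??qYIqAHxzVPJqizhpr
Fragment 6: offset=0 data="ms" -> buffer=msqYIqAHxzVPJqizhpr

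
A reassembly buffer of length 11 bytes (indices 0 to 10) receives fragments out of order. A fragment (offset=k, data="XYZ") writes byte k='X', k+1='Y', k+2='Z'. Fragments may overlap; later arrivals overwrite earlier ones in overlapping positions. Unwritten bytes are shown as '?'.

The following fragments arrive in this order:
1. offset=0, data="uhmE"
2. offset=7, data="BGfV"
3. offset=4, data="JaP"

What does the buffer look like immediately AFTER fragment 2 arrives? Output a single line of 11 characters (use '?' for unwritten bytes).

Answer: uhmE???BGfV

Derivation:
Fragment 1: offset=0 data="uhmE" -> buffer=uhmE???????
Fragment 2: offset=7 data="BGfV" -> buffer=uhmE???BGfV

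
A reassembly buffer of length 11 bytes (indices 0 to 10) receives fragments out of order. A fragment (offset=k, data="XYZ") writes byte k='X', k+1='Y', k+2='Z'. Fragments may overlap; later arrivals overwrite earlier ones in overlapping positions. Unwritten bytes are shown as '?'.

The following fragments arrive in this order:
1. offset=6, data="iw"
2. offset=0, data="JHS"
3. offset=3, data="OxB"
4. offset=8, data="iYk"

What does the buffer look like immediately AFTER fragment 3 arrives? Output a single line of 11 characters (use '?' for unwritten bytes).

Answer: JHSOxBiw???

Derivation:
Fragment 1: offset=6 data="iw" -> buffer=??????iw???
Fragment 2: offset=0 data="JHS" -> buffer=JHS???iw???
Fragment 3: offset=3 data="OxB" -> buffer=JHSOxBiw???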